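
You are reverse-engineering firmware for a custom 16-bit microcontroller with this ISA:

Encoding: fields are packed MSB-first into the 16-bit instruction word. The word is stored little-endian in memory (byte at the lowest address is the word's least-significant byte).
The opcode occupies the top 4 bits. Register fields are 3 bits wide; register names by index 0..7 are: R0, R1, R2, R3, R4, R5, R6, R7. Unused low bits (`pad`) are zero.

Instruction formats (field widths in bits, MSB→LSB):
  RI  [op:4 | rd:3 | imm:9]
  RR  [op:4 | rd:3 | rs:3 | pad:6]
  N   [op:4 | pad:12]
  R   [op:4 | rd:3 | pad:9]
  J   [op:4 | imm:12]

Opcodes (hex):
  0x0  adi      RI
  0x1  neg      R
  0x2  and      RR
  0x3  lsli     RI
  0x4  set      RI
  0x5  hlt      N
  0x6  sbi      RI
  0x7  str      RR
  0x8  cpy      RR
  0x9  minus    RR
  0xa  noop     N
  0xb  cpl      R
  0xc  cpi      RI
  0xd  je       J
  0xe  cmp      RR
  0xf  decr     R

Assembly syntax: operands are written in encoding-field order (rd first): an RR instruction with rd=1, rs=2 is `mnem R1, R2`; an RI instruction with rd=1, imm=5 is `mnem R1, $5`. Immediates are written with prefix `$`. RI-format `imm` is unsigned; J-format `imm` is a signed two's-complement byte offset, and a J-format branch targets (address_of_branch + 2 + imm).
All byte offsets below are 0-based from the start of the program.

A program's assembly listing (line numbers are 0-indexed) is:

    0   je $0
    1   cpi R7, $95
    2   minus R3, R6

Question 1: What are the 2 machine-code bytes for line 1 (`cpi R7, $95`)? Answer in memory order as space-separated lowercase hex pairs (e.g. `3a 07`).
line 1 (cpi): pack op=0xc:4|rd=7:3|imm=95:9 = 0xce5f; little→ 5f ce

5f ce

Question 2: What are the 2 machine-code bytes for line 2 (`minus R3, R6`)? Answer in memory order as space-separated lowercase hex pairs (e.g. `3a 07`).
80 97

2. minus fields op=0x9:4|rd=3:3|rs=6:3|pad=0:6 → word 9780h → 80 97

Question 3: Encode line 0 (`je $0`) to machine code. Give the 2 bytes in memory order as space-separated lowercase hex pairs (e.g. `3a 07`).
line 0 (je): pack op=0xd:4|imm=0:12 = 0xd000; little→ 00 d0

00 d0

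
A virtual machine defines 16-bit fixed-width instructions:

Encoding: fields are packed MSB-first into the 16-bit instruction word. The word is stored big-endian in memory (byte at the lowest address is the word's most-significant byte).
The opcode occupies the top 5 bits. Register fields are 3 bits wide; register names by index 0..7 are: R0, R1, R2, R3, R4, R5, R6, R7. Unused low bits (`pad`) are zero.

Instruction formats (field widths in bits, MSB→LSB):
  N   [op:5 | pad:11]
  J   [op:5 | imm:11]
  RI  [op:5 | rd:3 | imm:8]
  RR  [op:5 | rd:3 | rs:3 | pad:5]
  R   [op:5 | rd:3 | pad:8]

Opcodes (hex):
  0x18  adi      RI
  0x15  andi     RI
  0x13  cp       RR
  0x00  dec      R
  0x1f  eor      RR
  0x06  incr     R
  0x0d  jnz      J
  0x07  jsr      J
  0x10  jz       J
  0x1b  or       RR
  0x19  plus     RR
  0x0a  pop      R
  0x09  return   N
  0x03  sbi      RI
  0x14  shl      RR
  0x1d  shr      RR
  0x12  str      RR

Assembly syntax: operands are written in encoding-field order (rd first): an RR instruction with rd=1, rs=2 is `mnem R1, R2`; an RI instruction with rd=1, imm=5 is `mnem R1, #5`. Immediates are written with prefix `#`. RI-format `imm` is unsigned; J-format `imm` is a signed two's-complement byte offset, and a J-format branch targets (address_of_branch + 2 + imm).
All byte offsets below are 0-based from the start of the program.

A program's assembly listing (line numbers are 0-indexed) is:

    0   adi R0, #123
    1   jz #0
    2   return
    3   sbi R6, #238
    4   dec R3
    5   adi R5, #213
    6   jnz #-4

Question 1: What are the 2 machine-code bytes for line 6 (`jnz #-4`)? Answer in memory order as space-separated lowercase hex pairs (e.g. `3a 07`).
6f fc

L6: jnz op=0xd:5|imm=-4:11 ⇒ 0x6ffc ⇒ big 6f fc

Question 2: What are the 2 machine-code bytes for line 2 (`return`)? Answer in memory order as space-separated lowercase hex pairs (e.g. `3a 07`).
line 2 (return): pack op=0x9:5|pad=0:11 = 0x4800; big→ 48 00

48 00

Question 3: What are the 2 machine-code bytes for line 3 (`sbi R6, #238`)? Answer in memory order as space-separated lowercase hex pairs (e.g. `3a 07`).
1e ee

line 3 (sbi): pack op=0x3:5|rd=6:3|imm=238:8 = 0x1eee; big→ 1e ee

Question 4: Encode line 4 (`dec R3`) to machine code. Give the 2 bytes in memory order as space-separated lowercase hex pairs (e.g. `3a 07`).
4. dec fields op=0x0:5|rd=3:3|pad=0:8 → word 0300h → 03 00

03 00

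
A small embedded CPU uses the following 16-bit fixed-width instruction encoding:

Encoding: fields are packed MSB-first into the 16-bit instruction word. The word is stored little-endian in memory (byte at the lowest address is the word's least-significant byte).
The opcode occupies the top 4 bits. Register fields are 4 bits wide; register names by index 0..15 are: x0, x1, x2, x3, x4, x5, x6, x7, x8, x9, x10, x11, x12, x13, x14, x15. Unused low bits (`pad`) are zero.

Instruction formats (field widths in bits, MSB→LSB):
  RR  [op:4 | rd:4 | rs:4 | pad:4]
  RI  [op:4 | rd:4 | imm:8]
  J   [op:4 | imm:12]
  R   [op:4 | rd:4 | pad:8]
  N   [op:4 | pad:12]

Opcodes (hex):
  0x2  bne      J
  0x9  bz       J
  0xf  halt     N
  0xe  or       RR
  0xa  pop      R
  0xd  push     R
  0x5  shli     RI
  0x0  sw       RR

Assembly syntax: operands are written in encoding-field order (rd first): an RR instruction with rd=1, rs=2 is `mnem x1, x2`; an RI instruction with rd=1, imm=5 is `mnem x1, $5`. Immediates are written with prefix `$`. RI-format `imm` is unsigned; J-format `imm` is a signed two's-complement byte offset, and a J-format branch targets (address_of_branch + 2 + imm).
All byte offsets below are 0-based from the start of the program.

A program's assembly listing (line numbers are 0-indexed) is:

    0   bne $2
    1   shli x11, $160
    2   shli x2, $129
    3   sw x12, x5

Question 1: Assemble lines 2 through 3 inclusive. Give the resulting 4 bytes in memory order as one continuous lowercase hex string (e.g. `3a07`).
8152500c

2. shli fields op=0x5:4|rd=2:4|imm=129:8 → word 5281h → 81 52
3. sw fields op=0x0:4|rd=12:4|rs=5:4|pad=0:4 → word 0c50h → 50 0c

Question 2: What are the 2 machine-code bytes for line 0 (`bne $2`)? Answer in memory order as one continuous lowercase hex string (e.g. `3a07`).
0220

line 0 (bne): pack op=0x2:4|imm=2:12 = 0x2002; little→ 02 20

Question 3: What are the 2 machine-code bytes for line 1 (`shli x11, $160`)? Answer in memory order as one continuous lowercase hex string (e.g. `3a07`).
a05b

1. shli fields op=0x5:4|rd=11:4|imm=160:8 → word 5ba0h → a0 5b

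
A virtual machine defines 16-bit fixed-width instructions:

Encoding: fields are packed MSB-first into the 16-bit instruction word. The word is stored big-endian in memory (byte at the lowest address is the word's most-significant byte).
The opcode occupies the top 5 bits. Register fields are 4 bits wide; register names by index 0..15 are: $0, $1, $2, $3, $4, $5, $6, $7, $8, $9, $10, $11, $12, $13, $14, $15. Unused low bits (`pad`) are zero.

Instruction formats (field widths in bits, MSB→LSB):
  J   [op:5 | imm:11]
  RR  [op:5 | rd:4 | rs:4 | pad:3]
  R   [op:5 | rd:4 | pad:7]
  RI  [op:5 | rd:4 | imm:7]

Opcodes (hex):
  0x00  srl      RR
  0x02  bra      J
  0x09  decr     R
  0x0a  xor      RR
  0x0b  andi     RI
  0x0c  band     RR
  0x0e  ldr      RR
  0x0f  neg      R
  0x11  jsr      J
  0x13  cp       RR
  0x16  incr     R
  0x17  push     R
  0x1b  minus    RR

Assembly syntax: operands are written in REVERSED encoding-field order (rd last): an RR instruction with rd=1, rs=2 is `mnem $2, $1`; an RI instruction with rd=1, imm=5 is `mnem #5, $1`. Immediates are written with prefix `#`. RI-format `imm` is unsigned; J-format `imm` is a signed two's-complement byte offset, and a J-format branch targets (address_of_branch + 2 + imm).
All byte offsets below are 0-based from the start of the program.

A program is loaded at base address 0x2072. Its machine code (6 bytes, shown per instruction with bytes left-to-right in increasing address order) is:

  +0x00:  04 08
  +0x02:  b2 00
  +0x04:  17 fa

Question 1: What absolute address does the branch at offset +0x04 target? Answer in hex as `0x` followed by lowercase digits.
@+04  big-endian(17 fa) = 0x17fa
  op=0x17fa>>11=0x2 ⇒ bra (J)
  imm@[10:0]=0x7fa (s11→-6) ⇒ #-6
  target = base 0x2072 + off 0x04 + 2 + imm -6 = 0x2072

0x2072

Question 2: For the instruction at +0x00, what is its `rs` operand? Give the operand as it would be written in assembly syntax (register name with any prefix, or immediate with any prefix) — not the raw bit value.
off 0x00: read 04 08 as big → 0x0408
  top 5b → 0x0 → srl [RR]
  [10:7] rd=8 = $8
  [6:3] rs=1 = $1

$1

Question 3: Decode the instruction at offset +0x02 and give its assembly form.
incr $4

off 0x02: read b2 00 as big → 0xb200
  top 5b → 0x16 → incr [R]
  rd@[10:7]=0x4 ⇒ $4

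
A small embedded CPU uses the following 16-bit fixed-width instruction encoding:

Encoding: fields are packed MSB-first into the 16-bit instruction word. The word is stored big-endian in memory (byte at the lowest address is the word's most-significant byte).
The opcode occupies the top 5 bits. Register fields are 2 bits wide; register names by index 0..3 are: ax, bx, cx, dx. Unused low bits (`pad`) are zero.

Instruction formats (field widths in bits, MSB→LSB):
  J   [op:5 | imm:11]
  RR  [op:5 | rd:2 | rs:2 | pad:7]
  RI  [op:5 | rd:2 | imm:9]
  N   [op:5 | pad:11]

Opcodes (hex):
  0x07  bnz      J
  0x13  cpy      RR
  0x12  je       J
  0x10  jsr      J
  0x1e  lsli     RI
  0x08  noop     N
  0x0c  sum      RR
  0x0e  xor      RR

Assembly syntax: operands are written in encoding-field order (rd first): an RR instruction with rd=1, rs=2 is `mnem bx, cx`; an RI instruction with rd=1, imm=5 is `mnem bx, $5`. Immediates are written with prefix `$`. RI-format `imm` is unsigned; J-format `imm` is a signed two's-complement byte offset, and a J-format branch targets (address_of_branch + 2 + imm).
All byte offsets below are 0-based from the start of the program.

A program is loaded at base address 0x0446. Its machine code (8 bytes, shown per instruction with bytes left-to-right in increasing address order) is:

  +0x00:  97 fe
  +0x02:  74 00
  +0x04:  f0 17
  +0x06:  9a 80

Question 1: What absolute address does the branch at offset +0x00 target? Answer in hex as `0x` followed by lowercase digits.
0x0446

@+00  big-endian(97 fe) = 0x97fe
  opcode bits[15:11]=0x12: je/J
  imm: (w>>0)&0x7ff=0x7fe (s11→-2) → $-2
  target = base 0x0446 + off 0x00 + 2 + imm -2 = 0x0446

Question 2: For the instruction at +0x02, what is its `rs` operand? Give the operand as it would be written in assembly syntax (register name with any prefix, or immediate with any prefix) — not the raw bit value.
ax

@+02  big-endian(74 00) = 0x7400
  op=0x7400>>11=0xe ⇒ xor (RR)
  rd: (w>>9)&0x3=0x2 → cx
  rs: (w>>7)&0x3=0x0 → ax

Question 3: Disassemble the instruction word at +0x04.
@+04  big-endian(f0 17) = 0xf017
  op=0xf017>>11=0x1e ⇒ lsli (RI)
  rd: (w>>9)&0x3=0x0 → ax
  imm: (w>>0)&0x1ff=0x17 → $23

lsli ax, $23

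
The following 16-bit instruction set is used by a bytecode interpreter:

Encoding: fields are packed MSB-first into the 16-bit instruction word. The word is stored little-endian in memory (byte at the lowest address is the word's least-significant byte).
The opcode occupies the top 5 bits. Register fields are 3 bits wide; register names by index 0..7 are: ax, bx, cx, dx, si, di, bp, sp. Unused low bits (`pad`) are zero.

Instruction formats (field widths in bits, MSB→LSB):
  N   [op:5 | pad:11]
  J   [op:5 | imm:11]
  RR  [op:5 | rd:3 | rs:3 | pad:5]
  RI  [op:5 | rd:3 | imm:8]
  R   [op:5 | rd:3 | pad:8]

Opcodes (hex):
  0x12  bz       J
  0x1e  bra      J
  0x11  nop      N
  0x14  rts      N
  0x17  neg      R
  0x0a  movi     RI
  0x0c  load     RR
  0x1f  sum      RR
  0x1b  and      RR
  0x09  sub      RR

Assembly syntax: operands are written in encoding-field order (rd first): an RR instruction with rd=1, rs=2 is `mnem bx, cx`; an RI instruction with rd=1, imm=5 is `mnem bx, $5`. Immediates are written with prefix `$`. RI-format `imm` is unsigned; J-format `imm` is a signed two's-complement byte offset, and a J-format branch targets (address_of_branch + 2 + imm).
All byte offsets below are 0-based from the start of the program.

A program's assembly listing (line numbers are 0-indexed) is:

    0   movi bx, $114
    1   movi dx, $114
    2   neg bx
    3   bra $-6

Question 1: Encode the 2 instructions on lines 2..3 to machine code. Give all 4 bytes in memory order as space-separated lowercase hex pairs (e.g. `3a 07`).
00 b9 fa f7

L2: neg op=0x17:5|rd=1:3|pad=0:8 ⇒ 0xb900 ⇒ little 00 b9
L3: bra op=0x1e:5|imm=-6:11 ⇒ 0xf7fa ⇒ little fa f7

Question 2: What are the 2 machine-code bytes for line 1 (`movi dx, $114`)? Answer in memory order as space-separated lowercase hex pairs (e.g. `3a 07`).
L1: movi op=0xa:5|rd=3:3|imm=114:8 ⇒ 0x5372 ⇒ little 72 53

72 53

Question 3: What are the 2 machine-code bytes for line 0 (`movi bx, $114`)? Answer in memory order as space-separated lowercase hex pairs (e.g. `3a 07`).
72 51

line 0 (movi): pack op=0xa:5|rd=1:3|imm=114:8 = 0x5172; little→ 72 51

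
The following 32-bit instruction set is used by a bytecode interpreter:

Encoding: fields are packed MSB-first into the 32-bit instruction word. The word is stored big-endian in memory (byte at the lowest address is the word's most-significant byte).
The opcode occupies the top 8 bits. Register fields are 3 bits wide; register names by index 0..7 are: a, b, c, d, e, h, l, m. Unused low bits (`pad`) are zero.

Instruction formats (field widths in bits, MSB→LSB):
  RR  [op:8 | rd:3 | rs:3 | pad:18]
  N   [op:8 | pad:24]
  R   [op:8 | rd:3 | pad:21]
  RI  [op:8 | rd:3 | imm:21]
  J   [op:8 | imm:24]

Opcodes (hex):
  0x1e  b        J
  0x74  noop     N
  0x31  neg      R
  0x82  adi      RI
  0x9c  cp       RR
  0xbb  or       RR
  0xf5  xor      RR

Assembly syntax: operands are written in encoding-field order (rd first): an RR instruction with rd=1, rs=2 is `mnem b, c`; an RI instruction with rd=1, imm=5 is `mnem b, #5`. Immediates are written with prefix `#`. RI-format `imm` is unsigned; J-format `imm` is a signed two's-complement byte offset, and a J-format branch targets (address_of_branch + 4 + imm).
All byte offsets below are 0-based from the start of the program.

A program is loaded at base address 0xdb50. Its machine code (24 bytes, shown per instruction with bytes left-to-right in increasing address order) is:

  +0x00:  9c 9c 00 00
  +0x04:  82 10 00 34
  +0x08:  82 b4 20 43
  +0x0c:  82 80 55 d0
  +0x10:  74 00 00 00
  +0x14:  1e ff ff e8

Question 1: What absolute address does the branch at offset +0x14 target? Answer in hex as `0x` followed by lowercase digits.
@+14  big-endian(1e ff ff e8) = 0x1effffe8
  top 8b → 0x1e → b [J]
  imm@[23:0]=0xffffe8 (s24→-24) ⇒ #-24
  target = base 0xdb50 + off 0x14 + 4 + imm -24 = 0xdb50

0xdb50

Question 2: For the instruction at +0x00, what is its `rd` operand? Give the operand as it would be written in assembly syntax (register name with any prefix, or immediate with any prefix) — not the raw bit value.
off 0x00: read 9c 9c 00 00 as big → 0x9c9c0000
  op=0x9c9c0000>>24=0x9c ⇒ cp (RR)
  rd@[23:21]=0x4 ⇒ e
  rs@[20:18]=0x7 ⇒ m

e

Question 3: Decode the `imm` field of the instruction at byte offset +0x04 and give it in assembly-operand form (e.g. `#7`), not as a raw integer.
#1048628

+0x04: 82 10 00 34 ⇒ word 0x82100034 (big)
  top 8b → 0x82 → adi [RI]
  rd: (w>>21)&0x7=0x0 → a
  imm: (w>>0)&0x1fffff=0x100034 → #1048628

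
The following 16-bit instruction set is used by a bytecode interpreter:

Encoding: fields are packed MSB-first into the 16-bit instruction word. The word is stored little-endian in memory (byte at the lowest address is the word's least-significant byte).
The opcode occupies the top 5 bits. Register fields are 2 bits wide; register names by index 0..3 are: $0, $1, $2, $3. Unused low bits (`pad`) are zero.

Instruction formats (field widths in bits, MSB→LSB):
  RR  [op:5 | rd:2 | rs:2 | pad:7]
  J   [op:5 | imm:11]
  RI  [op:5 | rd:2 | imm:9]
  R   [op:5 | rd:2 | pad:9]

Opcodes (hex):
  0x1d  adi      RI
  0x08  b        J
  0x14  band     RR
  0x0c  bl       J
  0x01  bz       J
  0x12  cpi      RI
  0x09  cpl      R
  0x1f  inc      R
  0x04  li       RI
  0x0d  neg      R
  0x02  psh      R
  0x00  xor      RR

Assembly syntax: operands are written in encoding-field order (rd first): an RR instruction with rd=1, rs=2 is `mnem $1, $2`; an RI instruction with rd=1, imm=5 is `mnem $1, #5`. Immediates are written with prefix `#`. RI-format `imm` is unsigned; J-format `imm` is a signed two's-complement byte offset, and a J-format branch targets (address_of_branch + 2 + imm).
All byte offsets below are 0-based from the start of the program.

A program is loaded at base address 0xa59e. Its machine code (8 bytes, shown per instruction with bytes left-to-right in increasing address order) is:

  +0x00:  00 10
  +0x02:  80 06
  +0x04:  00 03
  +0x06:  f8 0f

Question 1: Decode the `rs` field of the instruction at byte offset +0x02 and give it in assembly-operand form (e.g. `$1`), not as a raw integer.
$1

+0x02: 80 06 ⇒ word 0x0680 (little)
  top 5b → 0x0 → xor [RR]
  rd: (w>>9)&0x3=0x3 → $3
  rs: (w>>7)&0x3=0x1 → $1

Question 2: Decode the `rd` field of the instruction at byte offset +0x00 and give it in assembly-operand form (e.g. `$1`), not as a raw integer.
$0

off 0x00: read 00 10 as little → 0x1000
  opcode bits[15:11]=0x2: psh/R
  rd@[10:9]=0x0 ⇒ $0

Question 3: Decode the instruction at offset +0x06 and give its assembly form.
bz #-8

+0x06: f8 0f ⇒ word 0x0ff8 (little)
  top 5b → 0x1 → bz [J]
  [10:0] imm=2040 (s11→-8) = #-8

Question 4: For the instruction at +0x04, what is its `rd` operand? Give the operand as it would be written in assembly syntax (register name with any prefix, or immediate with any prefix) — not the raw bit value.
$1

@+04  little-endian(00 03) = 0x0300
  opcode bits[15:11]=0x0: xor/RR
  [10:9] rd=1 = $1
  [8:7] rs=2 = $2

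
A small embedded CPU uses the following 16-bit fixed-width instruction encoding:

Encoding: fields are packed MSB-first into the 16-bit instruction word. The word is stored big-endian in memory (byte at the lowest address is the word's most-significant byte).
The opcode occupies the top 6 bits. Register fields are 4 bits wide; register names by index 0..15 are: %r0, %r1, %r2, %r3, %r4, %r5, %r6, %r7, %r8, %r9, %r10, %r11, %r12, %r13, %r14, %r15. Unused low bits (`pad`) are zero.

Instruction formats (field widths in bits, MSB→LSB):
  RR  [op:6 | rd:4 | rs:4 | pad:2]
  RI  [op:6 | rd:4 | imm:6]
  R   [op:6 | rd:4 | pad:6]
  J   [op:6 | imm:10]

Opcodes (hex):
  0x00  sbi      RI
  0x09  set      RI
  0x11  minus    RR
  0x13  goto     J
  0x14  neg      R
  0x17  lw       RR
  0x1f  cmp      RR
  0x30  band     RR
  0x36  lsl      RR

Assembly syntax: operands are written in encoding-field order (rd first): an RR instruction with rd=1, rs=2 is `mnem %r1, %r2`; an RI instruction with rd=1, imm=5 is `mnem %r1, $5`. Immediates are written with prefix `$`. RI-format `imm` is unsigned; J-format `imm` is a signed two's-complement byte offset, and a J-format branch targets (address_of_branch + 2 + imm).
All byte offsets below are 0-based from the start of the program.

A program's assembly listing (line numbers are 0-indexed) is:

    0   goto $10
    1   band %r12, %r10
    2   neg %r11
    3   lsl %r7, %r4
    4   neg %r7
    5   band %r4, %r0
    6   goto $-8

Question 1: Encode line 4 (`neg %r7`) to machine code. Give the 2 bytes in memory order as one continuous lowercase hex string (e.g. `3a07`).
51c0

4. neg fields op=0x14:6|rd=7:4|pad=0:6 → word 51c0h → 51 c0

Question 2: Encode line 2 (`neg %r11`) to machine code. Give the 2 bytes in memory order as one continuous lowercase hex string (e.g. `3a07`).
52c0

line 2 (neg): pack op=0x14:6|rd=11:4|pad=0:6 = 0x52c0; big→ 52 c0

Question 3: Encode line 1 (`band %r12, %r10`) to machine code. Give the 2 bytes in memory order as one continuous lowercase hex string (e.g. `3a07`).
c328

L1: band op=0x30:6|rd=12:4|rs=10:4|pad=0:2 ⇒ 0xc328 ⇒ big c3 28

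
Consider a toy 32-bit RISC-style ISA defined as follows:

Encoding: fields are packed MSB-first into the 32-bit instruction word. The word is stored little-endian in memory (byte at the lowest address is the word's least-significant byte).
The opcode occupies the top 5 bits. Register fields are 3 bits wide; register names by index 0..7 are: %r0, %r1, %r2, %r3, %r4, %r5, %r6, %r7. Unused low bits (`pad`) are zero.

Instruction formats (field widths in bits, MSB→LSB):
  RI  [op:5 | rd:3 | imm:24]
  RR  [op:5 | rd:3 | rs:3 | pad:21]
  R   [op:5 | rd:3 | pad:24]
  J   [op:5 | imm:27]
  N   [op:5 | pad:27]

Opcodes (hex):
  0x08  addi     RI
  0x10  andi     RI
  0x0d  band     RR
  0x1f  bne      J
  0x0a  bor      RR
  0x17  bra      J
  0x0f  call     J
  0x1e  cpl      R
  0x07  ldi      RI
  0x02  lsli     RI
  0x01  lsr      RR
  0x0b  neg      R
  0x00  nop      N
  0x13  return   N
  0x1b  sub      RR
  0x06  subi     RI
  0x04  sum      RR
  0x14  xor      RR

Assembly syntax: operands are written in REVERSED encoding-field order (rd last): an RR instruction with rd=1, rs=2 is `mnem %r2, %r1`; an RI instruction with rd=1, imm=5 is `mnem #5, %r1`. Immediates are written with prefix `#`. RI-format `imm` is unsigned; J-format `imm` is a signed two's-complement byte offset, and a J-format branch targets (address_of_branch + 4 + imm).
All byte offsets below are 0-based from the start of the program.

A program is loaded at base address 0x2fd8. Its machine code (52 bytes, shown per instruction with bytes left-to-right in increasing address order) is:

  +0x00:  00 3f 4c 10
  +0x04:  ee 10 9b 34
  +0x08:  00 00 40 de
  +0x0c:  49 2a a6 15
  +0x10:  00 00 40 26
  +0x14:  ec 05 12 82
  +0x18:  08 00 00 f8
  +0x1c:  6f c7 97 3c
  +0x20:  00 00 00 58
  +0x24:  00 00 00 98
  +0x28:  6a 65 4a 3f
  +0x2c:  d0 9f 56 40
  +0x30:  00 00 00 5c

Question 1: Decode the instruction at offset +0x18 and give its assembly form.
bne #8

[18] 08 00 00 f8 → 0xf8000008
  op=0xf8000008>>27=0x1f ⇒ bne (J)
  imm: (w>>0)&0x7ffffff=0x8 → #8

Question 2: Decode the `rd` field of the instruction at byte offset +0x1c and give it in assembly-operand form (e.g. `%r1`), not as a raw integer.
off 0x1c: read 6f c7 97 3c as little → 0x3c97c76f
  opcode bits[31:27]=0x7: ldi/RI
  [26:24] rd=4 = %r4
  [23:0] imm=9946991 = #9946991

%r4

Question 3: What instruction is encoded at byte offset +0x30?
[30] 00 00 00 5c → 0x5c000000
  opcode bits[31:27]=0xb: neg/R
  rd: (w>>24)&0x7=0x4 → %r4

neg %r4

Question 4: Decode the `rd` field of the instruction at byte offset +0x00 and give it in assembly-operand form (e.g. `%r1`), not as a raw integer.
%r0

@+00  little-endian(00 3f 4c 10) = 0x104c3f00
  opcode bits[31:27]=0x2: lsli/RI
  rd@[26:24]=0x0 ⇒ %r0
  imm@[23:0]=0x4c3f00 ⇒ #4996864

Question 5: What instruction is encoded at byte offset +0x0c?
[0c] 49 2a a6 15 → 0x15a62a49
  top 5b → 0x2 → lsli [RI]
  rd@[26:24]=0x5 ⇒ %r5
  imm@[23:0]=0xa62a49 ⇒ #10889801

lsli #10889801, %r5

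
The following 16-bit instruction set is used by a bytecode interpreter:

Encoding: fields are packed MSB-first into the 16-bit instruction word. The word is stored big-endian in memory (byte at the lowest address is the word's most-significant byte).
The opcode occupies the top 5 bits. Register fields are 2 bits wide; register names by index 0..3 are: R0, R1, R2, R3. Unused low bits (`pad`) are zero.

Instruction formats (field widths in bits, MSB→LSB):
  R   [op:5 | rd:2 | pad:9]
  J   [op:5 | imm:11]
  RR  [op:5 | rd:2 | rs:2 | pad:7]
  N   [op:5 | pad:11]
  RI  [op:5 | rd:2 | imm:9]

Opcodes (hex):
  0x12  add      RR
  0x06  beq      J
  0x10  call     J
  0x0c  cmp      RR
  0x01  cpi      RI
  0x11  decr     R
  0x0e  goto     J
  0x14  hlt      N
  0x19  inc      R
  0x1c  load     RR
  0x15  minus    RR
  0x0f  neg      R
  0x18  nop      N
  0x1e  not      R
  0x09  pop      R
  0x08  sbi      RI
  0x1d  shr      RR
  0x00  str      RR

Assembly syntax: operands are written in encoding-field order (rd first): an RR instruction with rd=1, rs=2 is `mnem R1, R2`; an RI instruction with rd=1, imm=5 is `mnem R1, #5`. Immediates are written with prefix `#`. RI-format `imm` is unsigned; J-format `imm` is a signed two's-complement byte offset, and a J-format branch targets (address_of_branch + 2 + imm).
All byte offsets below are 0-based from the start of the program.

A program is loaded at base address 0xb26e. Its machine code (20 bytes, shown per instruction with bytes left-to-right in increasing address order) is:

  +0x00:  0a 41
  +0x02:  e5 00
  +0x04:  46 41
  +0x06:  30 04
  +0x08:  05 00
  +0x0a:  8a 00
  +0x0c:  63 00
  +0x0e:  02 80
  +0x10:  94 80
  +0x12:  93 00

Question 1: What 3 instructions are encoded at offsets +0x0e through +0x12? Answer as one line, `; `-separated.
str R1, R1; add R2, R1; add R1, R2

off 0x0e: read 02 80 as big → 0x0280
  top 5b → 0x0 → str [RR]
  rd@[10:9]=0x1 ⇒ R1
  rs@[8:7]=0x1 ⇒ R1
off 0x10: read 94 80 as big → 0x9480
  top 5b → 0x12 → add [RR]
  rd@[10:9]=0x2 ⇒ R2
  rs@[8:7]=0x1 ⇒ R1
off 0x12: read 93 00 as big → 0x9300
  top 5b → 0x12 → add [RR]
  rd@[10:9]=0x1 ⇒ R1
  rs@[8:7]=0x2 ⇒ R2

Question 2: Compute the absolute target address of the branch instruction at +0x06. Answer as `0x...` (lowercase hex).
off 0x06: read 30 04 as big → 0x3004
  op=0x3004>>11=0x6 ⇒ beq (J)
  imm: (w>>0)&0x7ff=0x4 → #4
  target = base 0xb26e + off 0x06 + 2 + imm 4 = 0xb27a

0xb27a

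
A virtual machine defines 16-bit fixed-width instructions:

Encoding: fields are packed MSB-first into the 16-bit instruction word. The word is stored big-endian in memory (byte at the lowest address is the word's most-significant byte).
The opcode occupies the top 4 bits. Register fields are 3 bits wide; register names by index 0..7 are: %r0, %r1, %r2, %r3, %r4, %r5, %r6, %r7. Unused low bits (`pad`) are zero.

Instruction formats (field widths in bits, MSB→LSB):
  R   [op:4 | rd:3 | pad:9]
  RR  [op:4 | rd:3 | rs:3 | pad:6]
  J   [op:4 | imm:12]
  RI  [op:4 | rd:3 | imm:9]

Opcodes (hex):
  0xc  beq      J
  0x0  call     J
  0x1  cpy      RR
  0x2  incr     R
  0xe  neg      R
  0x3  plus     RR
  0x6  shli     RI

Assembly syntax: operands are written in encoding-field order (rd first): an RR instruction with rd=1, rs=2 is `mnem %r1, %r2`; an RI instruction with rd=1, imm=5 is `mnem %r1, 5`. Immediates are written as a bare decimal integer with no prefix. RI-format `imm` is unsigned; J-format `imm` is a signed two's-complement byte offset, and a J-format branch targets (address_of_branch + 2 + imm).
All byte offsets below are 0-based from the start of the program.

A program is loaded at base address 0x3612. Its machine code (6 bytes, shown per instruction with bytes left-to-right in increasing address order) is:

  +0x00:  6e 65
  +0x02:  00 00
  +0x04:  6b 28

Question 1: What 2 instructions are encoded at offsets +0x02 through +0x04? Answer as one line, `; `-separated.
[02] 00 00 → 0x0000
  opcode bits[15:12]=0x0: call/J
  imm: (w>>0)&0xfff=0x0 → 0
[04] 6b 28 → 0x6b28
  opcode bits[15:12]=0x6: shli/RI
  rd: (w>>9)&0x7=0x5 → %r5
  imm: (w>>0)&0x1ff=0x128 → 296

call 0; shli %r5, 296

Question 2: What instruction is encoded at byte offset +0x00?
shli %r7, 101

[00] 6e 65 → 0x6e65
  opcode bits[15:12]=0x6: shli/RI
  rd@[11:9]=0x7 ⇒ %r7
  imm@[8:0]=0x65 ⇒ 101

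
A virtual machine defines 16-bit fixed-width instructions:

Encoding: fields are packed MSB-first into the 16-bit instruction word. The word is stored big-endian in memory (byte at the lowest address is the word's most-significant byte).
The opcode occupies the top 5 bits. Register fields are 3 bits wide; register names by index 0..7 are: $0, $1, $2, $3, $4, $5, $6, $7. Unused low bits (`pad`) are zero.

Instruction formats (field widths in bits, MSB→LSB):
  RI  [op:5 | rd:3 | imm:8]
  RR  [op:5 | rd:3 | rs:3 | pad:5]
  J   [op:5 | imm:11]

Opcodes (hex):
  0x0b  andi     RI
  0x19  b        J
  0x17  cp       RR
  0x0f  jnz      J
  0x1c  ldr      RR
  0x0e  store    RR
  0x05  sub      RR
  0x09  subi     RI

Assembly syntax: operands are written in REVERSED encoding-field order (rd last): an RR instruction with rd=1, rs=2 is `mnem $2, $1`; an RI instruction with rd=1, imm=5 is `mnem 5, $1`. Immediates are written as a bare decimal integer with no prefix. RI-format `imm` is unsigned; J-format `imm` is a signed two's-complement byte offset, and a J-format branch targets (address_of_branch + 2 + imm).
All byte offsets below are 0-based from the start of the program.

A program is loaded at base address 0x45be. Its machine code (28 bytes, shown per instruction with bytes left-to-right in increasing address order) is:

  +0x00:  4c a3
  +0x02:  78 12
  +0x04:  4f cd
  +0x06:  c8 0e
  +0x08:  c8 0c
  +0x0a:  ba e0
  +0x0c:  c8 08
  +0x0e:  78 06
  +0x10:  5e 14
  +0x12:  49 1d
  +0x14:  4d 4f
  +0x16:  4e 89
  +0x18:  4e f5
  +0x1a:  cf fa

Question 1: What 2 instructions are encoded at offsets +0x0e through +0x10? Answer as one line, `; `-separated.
[0e] 78 06 → 0x7806
  top 5b → 0xf → jnz [J]
  [10:0] imm=6 = 6
[10] 5e 14 → 0x5e14
  top 5b → 0xb → andi [RI]
  [10:8] rd=6 = $6
  [7:0] imm=20 = 20

jnz 6; andi 20, $6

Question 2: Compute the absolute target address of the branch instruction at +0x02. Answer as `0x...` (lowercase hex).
0x45d4

[02] 78 12 → 0x7812
  top 5b → 0xf → jnz [J]
  [10:0] imm=18 = 18
  target = base 0x45be + off 0x02 + 2 + imm 18 = 0x45d4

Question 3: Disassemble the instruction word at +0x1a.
@+1a  big-endian(cf fa) = 0xcffa
  op=0xcffa>>11=0x19 ⇒ b (J)
  [10:0] imm=2042 (s11→-6) = -6

b -6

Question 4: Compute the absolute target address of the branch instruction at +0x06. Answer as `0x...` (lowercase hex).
0x45d4

+0x06: c8 0e ⇒ word 0xc80e (big)
  opcode bits[15:11]=0x19: b/J
  imm@[10:0]=0xe ⇒ 14
  target = base 0x45be + off 0x06 + 2 + imm 14 = 0x45d4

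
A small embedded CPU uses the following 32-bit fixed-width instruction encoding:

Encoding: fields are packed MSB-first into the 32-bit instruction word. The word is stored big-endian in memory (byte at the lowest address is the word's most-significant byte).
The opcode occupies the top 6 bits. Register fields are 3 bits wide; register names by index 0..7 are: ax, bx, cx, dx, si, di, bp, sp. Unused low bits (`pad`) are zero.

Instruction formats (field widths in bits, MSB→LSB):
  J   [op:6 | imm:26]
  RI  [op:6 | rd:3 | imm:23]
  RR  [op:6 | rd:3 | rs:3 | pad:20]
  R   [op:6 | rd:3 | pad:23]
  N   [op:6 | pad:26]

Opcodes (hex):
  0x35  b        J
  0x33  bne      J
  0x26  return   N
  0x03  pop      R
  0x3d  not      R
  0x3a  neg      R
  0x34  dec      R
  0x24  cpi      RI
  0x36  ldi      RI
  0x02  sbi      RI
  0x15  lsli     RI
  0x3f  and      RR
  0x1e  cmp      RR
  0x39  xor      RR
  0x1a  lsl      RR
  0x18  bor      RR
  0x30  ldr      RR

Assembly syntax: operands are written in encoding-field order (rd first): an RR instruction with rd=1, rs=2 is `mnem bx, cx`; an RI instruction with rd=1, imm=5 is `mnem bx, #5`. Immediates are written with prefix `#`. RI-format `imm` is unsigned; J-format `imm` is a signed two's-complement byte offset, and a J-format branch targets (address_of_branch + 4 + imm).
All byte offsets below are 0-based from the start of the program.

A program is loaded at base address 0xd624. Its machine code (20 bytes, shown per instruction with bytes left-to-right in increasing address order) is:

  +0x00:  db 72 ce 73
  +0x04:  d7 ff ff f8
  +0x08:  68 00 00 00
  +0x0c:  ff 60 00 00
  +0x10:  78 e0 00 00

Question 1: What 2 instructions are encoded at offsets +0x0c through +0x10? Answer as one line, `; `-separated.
and bp, bp; cmp bx, bp

off 0x0c: read ff 60 00 00 as big → 0xff600000
  top 6b → 0x3f → and [RR]
  rd: (w>>23)&0x7=0x6 → bp
  rs: (w>>20)&0x7=0x6 → bp
off 0x10: read 78 e0 00 00 as big → 0x78e00000
  top 6b → 0x1e → cmp [RR]
  rd: (w>>23)&0x7=0x1 → bx
  rs: (w>>20)&0x7=0x6 → bp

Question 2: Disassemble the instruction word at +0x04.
b #-8

off 0x04: read d7 ff ff f8 as big → 0xd7fffff8
  top 6b → 0x35 → b [J]
  [25:0] imm=67108856 (s26→-8) = #-8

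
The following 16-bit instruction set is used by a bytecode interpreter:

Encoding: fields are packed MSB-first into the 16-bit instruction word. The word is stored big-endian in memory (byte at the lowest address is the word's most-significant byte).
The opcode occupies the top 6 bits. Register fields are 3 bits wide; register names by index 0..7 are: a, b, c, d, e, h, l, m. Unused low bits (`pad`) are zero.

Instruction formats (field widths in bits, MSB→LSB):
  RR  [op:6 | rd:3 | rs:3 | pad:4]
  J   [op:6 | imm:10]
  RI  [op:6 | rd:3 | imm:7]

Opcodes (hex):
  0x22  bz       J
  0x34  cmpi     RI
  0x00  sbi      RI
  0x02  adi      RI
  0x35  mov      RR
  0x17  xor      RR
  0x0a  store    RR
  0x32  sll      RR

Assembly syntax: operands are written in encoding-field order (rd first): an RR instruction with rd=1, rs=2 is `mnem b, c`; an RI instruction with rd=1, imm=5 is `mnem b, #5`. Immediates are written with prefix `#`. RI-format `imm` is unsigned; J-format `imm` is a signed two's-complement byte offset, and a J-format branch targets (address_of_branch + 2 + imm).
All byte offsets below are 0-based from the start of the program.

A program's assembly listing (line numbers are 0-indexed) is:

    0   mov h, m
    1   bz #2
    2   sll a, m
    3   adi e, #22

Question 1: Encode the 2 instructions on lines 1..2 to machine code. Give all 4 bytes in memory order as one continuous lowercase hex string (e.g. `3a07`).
8802c870

1. bz fields op=0x22:6|imm=2:10 → word 8802h → 88 02
2. sll fields op=0x32:6|rd=0:3|rs=7:3|pad=0:4 → word c870h → c8 70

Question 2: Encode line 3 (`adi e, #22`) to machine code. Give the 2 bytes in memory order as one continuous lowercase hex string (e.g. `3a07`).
0a16

3. adi fields op=0x2:6|rd=4:3|imm=22:7 → word 0a16h → 0a 16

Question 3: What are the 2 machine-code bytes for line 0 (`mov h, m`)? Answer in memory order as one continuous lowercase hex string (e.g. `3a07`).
L0: mov op=0x35:6|rd=5:3|rs=7:3|pad=0:4 ⇒ 0xd6f0 ⇒ big d6 f0

d6f0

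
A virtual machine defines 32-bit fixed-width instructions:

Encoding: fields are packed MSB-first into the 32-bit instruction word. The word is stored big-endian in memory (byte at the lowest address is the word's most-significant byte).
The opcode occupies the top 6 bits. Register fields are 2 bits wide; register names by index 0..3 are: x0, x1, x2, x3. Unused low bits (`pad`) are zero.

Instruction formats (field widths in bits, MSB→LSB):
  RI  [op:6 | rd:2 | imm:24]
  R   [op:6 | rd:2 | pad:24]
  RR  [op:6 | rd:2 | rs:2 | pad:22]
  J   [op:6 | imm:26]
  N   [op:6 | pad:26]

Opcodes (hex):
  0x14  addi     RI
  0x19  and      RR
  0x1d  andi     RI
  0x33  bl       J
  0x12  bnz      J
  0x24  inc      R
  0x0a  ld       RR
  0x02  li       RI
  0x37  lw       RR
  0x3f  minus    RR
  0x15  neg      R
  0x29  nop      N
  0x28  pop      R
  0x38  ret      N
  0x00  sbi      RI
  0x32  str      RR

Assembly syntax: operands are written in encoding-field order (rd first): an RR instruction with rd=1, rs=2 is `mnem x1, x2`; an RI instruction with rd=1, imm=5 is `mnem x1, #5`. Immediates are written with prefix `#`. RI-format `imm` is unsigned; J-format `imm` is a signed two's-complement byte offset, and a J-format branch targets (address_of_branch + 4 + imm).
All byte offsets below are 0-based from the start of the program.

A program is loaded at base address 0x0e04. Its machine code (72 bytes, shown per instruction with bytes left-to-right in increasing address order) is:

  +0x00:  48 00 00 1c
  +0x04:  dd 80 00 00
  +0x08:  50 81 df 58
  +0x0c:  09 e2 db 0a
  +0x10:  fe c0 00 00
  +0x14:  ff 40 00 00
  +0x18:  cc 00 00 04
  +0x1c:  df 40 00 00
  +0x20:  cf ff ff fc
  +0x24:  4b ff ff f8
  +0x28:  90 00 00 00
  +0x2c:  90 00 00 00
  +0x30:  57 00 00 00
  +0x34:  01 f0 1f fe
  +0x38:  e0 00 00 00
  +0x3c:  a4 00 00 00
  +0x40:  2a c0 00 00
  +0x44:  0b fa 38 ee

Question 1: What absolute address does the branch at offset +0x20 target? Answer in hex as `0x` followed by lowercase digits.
0x0e24

+0x20: cf ff ff fc ⇒ word 0xcffffffc (big)
  top 6b → 0x33 → bl [J]
  imm@[25:0]=0x3fffffc (s26→-4) ⇒ #-4
  target = base 0x0e04 + off 0x20 + 4 + imm -4 = 0x0e24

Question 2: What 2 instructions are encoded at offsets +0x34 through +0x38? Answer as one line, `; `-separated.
off 0x34: read 01 f0 1f fe as big → 0x01f01ffe
  top 6b → 0x0 → sbi [RI]
  rd: (w>>24)&0x3=0x1 → x1
  imm: (w>>0)&0xffffff=0xf01ffe → #15736830
off 0x38: read e0 00 00 00 as big → 0xe0000000
  top 6b → 0x38 → ret [N]

sbi x1, #15736830; ret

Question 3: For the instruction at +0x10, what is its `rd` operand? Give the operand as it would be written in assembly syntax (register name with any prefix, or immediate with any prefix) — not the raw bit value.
x2

+0x10: fe c0 00 00 ⇒ word 0xfec00000 (big)
  top 6b → 0x3f → minus [RR]
  rd: (w>>24)&0x3=0x2 → x2
  rs: (w>>22)&0x3=0x3 → x3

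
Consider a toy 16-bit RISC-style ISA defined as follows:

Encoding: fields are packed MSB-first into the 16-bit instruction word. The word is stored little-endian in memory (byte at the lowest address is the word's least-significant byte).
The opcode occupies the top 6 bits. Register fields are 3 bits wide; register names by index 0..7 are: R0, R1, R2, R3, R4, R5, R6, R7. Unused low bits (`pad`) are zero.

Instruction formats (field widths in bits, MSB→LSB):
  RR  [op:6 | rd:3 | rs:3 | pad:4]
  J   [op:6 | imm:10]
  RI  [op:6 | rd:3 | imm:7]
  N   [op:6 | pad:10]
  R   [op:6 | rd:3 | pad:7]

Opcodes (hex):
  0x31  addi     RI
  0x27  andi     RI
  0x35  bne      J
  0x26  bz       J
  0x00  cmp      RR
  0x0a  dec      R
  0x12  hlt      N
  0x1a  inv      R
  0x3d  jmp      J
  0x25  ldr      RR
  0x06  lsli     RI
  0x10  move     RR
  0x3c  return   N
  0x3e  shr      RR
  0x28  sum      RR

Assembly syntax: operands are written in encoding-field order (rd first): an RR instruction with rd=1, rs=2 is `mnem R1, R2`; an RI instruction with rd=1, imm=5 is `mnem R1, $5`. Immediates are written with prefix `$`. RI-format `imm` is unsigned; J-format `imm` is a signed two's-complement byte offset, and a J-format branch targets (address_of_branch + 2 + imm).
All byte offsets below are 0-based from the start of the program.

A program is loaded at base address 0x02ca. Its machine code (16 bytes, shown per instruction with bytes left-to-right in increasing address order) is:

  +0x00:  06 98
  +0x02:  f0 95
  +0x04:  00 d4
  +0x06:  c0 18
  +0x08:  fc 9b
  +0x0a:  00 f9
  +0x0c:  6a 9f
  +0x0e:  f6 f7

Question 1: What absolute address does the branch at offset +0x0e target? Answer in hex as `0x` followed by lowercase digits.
@+0e  little-endian(f6 f7) = 0xf7f6
  opcode bits[15:10]=0x3d: jmp/J
  [9:0] imm=1014 (s10→-10) = $-10
  target = base 0x02ca + off 0x0e + 2 + imm -10 = 0x02d0

0x02d0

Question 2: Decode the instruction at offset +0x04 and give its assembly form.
bne $0

+0x04: 00 d4 ⇒ word 0xd400 (little)
  opcode bits[15:10]=0x35: bne/J
  [9:0] imm=0 = $0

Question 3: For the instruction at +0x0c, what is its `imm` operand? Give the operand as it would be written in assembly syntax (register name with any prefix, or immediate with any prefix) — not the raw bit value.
$106

off 0x0c: read 6a 9f as little → 0x9f6a
  opcode bits[15:10]=0x27: andi/RI
  rd@[9:7]=0x6 ⇒ R6
  imm@[6:0]=0x6a ⇒ $106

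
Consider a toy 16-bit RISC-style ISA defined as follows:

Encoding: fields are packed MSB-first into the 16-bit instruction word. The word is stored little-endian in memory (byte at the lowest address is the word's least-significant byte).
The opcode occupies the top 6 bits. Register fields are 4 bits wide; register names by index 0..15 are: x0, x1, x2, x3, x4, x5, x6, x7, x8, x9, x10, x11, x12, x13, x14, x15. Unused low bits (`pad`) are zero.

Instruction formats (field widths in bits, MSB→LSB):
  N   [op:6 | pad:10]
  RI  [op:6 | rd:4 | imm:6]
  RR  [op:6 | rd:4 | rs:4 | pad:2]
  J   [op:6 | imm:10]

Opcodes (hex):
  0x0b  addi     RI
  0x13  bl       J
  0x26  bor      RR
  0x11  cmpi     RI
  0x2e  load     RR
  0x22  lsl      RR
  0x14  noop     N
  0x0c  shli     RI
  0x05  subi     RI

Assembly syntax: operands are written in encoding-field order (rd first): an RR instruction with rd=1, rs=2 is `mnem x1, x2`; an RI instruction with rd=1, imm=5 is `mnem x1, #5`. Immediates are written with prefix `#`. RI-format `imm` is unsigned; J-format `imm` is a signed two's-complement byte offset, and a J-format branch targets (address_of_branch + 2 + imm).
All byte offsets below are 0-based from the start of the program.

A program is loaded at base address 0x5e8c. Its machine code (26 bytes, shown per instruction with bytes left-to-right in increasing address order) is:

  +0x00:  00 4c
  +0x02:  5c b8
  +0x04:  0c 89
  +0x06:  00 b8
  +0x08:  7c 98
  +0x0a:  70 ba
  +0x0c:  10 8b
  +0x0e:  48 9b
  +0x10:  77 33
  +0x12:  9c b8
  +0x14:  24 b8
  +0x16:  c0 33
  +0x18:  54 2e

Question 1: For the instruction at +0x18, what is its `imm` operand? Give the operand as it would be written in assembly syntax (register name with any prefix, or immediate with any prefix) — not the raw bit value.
@+18  little-endian(54 2e) = 0x2e54
  opcode bits[15:10]=0xb: addi/RI
  [9:6] rd=9 = x9
  [5:0] imm=20 = #20

#20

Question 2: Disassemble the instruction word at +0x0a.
load x9, x12

@+0a  little-endian(70 ba) = 0xba70
  op=0xba70>>10=0x2e ⇒ load (RR)
  [9:6] rd=9 = x9
  [5:2] rs=12 = x12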